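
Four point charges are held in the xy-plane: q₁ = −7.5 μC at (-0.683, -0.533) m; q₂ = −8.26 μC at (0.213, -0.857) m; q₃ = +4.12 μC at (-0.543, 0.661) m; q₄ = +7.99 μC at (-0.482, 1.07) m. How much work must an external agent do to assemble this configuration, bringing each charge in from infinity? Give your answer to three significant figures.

0.266 J

The assembly work is the sum of pairwise potential energies, U = Σ_{i<j} kqᵢqⱼ/rᵢⱼ.
Pair separations: r₁₂ = 0.953 m, r₁₃ = 1.20 m, r₁₄ = 1.62 m, r₂₃ = 1.70 m, r₂₄ = 2.05 m, r₃₄ = 0.414 m.
Summing all 6 pair terms gives U = 0.266 J.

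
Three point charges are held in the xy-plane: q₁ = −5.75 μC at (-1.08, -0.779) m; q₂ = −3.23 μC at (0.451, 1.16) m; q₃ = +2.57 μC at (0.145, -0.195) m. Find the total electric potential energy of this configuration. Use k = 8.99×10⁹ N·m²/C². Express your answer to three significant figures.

-0.0840 J

The assembly work is the sum of pairwise potential energies, U = Σ_{i<j} kqᵢqⱼ/rᵢⱼ.
Pair separations: r₁₂ = 2.47 m, r₁₃ = 1.36 m, r₂₃ = 1.39 m.
U = (0.0676) + (-0.0979) + (-0.0537) = -0.0840 J.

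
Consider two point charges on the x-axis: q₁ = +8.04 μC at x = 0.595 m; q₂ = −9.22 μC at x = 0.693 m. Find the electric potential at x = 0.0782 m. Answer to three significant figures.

Electric potential is a scalar, so the contributions from each charge add algebraically: V = Σ kqᵢ/rᵢ.
Distances from the field point to each charge: r₁ = 0.517 m, r₂ = 0.615 m.
V = k[(8.04×10⁻⁶)/(0.517) + (-9.22×10⁻⁶)/(0.615)] = 5040 V.

5040 V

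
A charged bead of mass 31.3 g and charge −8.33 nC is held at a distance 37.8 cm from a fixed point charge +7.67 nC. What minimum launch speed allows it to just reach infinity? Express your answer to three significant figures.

9.85×10⁻³ m/s

To just escape, total mechanical energy must reach zero at infinity: ½mv²_min + U = 0, so ½mv²_min = −U = |kQq|/r.
|U| = |kQq|/r = (8.99×10⁹ N·m²/C²)(7.67×10⁻⁹)(8.33×10⁻⁹)/(0.378) = 1.52×10⁻⁶ J.
v_min = √(2|U|/m) = √(2·1.52×10⁻⁶/0.0313) = 9.85×10⁻³ m/s.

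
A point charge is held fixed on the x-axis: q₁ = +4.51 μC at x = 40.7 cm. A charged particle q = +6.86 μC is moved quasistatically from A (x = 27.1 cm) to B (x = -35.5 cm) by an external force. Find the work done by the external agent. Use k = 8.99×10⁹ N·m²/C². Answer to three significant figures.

-1.68 J

For quasistatic motion the external work equals the change in potential energy: W_ext = qΔV = q(V_B − V_A).
At A: distance to the source charge is 0.136 m; V_A = kq₁/r = 2.98×10⁵ V.
At B: distance to the source charge is 0.762 m; V_B = kq₁/r = 5.32×10⁴ V.
ΔV = V_B − V_A = -2.45×10⁵ V.
W_ext = qΔV = (6.86×10⁻⁶ C)(-2.45×10⁵ V) = -1.68 J.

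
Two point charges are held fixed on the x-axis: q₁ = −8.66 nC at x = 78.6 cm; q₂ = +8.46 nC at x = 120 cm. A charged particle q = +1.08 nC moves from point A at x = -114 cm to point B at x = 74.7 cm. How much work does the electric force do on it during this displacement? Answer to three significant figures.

The work done by the electric force is W_field = −ΔU = −q(V_B − V_A) = q(V_A − V_B).
At A: distances to the source charges are 1.93 m, 2.34 m; V_A = Σ kqᵢ/rᵢ = -7.92 V.
At B: distances to the source charges are 0.0390 m, 0.453 m; V_B = Σ kqᵢ/rᵢ = -1830 V.
ΔV = V_B − V_A = -1820 V.
W_field = −qΔV = −(1.08×10⁻⁹ C)(-1820 V) = 1.97×10⁻⁶ J.

1.97×10⁻⁶ J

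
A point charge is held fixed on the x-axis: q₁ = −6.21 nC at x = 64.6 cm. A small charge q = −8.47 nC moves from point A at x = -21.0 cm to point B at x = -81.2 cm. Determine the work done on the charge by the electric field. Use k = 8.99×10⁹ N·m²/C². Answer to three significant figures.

2.28×10⁻⁷ J

The work done by the electric force is W_field = −ΔU = −q(V_B − V_A) = q(V_A − V_B).
At A: distance to the source charge is 0.856 m; V_A = kq₁/r = -65.2 V.
At B: distance to the source charge is 1.46 m; V_B = kq₁/r = -38.3 V.
ΔV = V_B − V_A = 26.9 V.
W_field = −qΔV = −(-8.47×10⁻⁹ C)(26.9 V) = 2.28×10⁻⁷ J.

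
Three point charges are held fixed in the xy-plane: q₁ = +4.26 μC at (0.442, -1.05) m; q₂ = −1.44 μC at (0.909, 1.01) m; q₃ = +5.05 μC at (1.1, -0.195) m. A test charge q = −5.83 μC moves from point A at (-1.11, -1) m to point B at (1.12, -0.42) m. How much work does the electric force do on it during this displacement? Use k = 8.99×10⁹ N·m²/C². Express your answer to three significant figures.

The work done by the electric force is W_field = −ΔU = −q(V_B − V_A) = q(V_A − V_B).
At A: distances to the source charges are 1.55 m, 2.85 m, 2.35 m; V_A = Σ kqᵢ/rᵢ = 3.94×10⁴ V.
At B: distances to the source charges are 0.926 m, 1.45 m, 0.226 m; V_B = Σ kqᵢ/rᵢ = 2.33×10⁵ V.
ΔV = V_B − V_A = 1.94×10⁵ V.
W_field = −qΔV = −(-5.83×10⁻⁶ C)(1.94×10⁵ V) = 1.13 J.

1.13 J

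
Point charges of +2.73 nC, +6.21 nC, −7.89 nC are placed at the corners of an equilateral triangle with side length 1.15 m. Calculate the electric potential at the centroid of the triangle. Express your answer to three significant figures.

Electric potential is a scalar, so the contributions from each charge add algebraically: V = Σ kqᵢ/rᵢ.
The distance from each vertex to the centroid is a/√3 = 0.664 m.
V = k[(2.73×10⁻⁹)/(0.664) + (6.21×10⁻⁹)/(0.664) + (-7.89×10⁻⁹)/(0.664)] = 14.2 V.

14.2 V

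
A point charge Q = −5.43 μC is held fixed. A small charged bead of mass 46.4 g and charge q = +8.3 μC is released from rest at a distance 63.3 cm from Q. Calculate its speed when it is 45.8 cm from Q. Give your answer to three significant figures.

3.25 m/s

Only the electrostatic force acts, so mechanical energy is conserved: ½mv² = U₁ − U₂ = kQq(1/r₁ − 1/r₂).
U₁ − U₂ = (8.99×10⁹ N·m²/C²)(-5.43×10⁻⁶ C)(8.30×10⁻⁶ C)(1/0.633 − 1/0.458) = 0.245 J.
v = √(2·0.245/0.0464) = 3.25 m/s.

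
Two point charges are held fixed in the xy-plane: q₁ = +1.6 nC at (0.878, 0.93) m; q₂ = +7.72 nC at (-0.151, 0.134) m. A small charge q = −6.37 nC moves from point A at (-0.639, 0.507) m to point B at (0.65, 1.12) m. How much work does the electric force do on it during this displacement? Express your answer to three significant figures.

-1.21×10⁻⁷ J

The work done by the electric force is W_field = −ΔU = −q(V_B − V_A) = q(V_A − V_B).
At A: distances to the source charges are 1.57 m, 0.614 m; V_A = Σ kqᵢ/rᵢ = 122 V.
At B: distances to the source charges are 0.297 m, 1.27 m; V_B = Σ kqᵢ/rᵢ = 103 V.
ΔV = V_B − V_A = -19.0 V.
W_field = −qΔV = −(-6.37×10⁻⁹ C)(-19.0 V) = -1.21×10⁻⁷ J.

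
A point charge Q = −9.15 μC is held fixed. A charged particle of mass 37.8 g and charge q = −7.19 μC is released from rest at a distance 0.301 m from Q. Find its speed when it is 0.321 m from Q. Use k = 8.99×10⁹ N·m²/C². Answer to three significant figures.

Only the electrostatic force acts, so mechanical energy is conserved: ½mv² = U₁ − U₂ = kQq(1/r₁ − 1/r₂).
U₁ − U₂ = (8.99×10⁹ N·m²/C²)(-9.15×10⁻⁶ C)(-7.19×10⁻⁶ C)(1/0.301 − 1/0.321) = 0.122 J.
v = √(2·0.122/0.0378) = 2.55 m/s.

2.55 m/s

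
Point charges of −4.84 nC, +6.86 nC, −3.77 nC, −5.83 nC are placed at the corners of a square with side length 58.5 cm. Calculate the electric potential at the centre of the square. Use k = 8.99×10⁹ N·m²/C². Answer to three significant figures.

The total potential is the scalar sum of each charge's contribution, V = Σ kqᵢ/rᵢ.
The distance from each corner to the centre is a√2/2 = 0.414 m.
V = k[(-4.84×10⁻⁹)/(0.414) + (6.86×10⁻⁹)/(0.414) + (-3.77×10⁻⁹)/(0.414) + (-5.83×10⁻⁹)/(0.414)] = -165 V.

-165 V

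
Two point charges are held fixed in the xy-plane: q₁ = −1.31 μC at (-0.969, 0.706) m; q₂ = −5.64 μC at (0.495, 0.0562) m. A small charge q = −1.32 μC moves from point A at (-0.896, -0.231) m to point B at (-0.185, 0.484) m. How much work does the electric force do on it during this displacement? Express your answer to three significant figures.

-0.0387 J

The work done by the electric force is W_field = −ΔU = −q(V_B − V_A) = q(V_A − V_B).
At A: distances to the source charges are 0.940 m, 1.42 m; V_A = Σ kqᵢ/rᵢ = -4.82×10⁴ V.
At B: distances to the source charges are 0.815 m, 0.803 m; V_B = Σ kqᵢ/rᵢ = -7.76×10⁴ V.
ΔV = V_B − V_A = -2.93×10⁴ V.
W_field = −qΔV = −(-1.32×10⁻⁶ C)(-2.93×10⁴ V) = -0.0387 J.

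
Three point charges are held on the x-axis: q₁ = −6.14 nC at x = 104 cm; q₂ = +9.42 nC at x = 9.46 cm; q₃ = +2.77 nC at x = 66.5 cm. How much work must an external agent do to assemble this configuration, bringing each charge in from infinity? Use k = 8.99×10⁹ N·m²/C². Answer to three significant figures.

The assembly work is the sum of pairwise potential energies, U = Σ_{i<j} kqᵢqⱼ/rᵢⱼ.
Pair separations: r₁₂ = 0.945 m, r₁₃ = 0.375 m, r₂₃ = 0.570 m.
U = (-5.50×10⁻⁷) + (-4.08×10⁻⁷) + (4.11×10⁻⁷) = -5.46×10⁻⁷ J.

-5.46×10⁻⁷ J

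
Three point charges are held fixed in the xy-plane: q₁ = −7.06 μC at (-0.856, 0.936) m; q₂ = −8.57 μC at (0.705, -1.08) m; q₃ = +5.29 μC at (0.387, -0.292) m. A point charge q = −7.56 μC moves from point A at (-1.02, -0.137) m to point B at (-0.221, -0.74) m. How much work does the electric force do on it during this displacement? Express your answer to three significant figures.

The work done by the electric force is W_field = −ΔU = −q(V_B − V_A) = q(V_A − V_B).
At A: distances to the source charges are 1.09 m, 1.97 m, 1.42 m; V_A = Σ kqᵢ/rᵢ = -6.41×10⁴ V.
At B: distances to the source charges are 1.79 m, 0.986 m, 0.755 m; V_B = Σ kqᵢ/rᵢ = -5.05×10⁴ V.
ΔV = V_B − V_A = 1.35×10⁴ V.
W_field = −qΔV = −(-7.56×10⁻⁶ C)(1.35×10⁴ V) = 0.102 J.

0.102 J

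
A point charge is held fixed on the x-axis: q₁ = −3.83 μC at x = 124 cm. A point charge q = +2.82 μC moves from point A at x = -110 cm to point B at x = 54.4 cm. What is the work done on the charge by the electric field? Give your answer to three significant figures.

The work done by the electric force is W_field = −ΔU = −q(V_B − V_A) = q(V_A − V_B).
At A: distance to the source charge is 2.34 m; V_A = kq₁/r = -1.47×10⁴ V.
At B: distance to the source charge is 0.696 m; V_B = kq₁/r = -4.95×10⁴ V.
ΔV = V_B − V_A = -3.48×10⁴ V.
W_field = −qΔV = −(2.82×10⁻⁶ C)(-3.48×10⁴ V) = 0.0980 J.

0.0980 J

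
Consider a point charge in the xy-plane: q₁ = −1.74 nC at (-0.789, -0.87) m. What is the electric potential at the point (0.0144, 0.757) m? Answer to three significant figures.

The total potential is the scalar sum of each charge's contribution, V = Σ kqᵢ/rᵢ.
Distances from the field point to each charge: r₁ = 1.81 m.
V = k[(-1.74×10⁻⁹)/(1.81)] = -8.62 V.

-8.62 V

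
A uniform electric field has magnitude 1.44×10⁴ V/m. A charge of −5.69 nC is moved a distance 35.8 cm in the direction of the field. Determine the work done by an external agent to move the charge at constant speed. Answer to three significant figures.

2.93×10⁻⁵ J

The potential change for a displacement 35.8 cm in the direction of the field is ΔV = −Ed = -5160 V.
W_ext = qΔV = 2.93×10⁻⁵ J.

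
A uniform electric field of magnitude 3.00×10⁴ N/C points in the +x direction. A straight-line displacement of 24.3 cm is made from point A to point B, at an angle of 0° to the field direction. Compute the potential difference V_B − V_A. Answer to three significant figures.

-7290 V

Only the component of displacement along E changes the potential: ΔV = −E·d·cosθ.
ΔV = −(3.00×10⁴ V/m)(0.243 m)cos0° = -7290 V.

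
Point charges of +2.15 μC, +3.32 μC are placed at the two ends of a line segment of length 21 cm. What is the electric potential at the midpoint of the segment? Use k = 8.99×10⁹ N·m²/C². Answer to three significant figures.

Electric potential is a scalar, so the contributions from each charge add algebraically: V = Σ kqᵢ/rᵢ.
Each charge is 0.105 m from the midpoint.
V = k[(2.15×10⁻⁶)/(0.105) + (3.32×10⁻⁶)/(0.105)] = 4.68×10⁵ V.

4.68×10⁵ V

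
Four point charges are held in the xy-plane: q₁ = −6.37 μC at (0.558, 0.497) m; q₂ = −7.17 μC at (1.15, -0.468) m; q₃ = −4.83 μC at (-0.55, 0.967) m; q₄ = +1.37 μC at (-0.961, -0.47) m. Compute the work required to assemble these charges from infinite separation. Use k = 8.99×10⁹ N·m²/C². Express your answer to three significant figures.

The work to assemble the configuration equals its total potential energy, U = Σ kqᵢqⱼ/rᵢⱼ over all pairs.
Pair separations: r₁₂ = 1.13 m, r₁₃ = 1.20 m, r₁₄ = 1.80 m, r₂₃ = 2.22 m, r₂₄ = 2.11 m, r₃₄ = 1.49 m.
Summing all 6 pair terms gives U = 0.607 J.

0.607 J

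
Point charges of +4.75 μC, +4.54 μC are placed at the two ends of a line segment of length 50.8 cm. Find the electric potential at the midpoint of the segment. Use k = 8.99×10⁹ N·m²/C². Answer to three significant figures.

Electric potential is a scalar, so the contributions from each charge add algebraically: V = Σ kqᵢ/rᵢ.
Each charge is 0.254 m from the midpoint.
V = k[(4.75×10⁻⁶)/(0.254) + (4.54×10⁻⁶)/(0.254)] = 3.29×10⁵ V.

3.29×10⁵ V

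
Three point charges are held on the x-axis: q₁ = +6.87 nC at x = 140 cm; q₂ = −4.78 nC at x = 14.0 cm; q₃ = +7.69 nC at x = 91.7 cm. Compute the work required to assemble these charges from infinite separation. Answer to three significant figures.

3.24×10⁻⁷ J

The work to assemble the configuration equals its total potential energy, U = Σ kqᵢqⱼ/rᵢⱼ over all pairs.
Pair separations: r₁₂ = 1.26 m, r₁₃ = 0.483 m, r₂₃ = 0.777 m.
U = (-2.34×10⁻⁷) + (9.83×10⁻⁷) + (-4.25×10⁻⁷) = 3.24×10⁻⁷ J.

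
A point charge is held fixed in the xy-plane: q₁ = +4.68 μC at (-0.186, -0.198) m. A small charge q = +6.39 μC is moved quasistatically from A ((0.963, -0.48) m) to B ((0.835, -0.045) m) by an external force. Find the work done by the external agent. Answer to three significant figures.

0.0332 J

For quasistatic motion the external work equals the change in potential energy: W_ext = qΔV = q(V_B − V_A).
At A: distance to the source charge is 1.18 m; V_A = kq₁/r = 3.56×10⁴ V.
At B: distance to the source charge is 1.03 m; V_B = kq₁/r = 4.08×10⁴ V.
ΔV = V_B − V_A = 5190 V.
W_ext = qΔV = (6.39×10⁻⁶ C)(5190 V) = 0.0332 J.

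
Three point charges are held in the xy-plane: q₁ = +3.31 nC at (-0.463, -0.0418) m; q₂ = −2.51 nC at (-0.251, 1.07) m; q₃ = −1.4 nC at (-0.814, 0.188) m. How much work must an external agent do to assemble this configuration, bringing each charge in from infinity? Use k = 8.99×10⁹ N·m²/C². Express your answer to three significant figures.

The assembly work is the sum of pairwise potential energies, U = Σ_{i<j} kqᵢqⱼ/rᵢⱼ.
Pair separations: r₁₂ = 1.13 m, r₁₃ = 0.420 m, r₂₃ = 1.05 m.
U = (-6.60×10⁻⁸) + (-9.93×10⁻⁸) + (3.02×10⁻⁸) = -1.35×10⁻⁷ J.

-1.35×10⁻⁷ J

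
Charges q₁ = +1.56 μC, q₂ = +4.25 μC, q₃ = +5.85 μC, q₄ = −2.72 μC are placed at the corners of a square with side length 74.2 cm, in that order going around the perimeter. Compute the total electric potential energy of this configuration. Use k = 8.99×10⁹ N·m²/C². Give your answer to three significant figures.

0.117 J

The work to assemble the configuration equals its total potential energy, U = Σ kqᵢqⱼ/rᵢⱼ over all pairs.
The four side pairs have separation 0.742 m and the two diagonal pairs 1.05 m.
Summing all 6 pair terms gives U = 0.117 J.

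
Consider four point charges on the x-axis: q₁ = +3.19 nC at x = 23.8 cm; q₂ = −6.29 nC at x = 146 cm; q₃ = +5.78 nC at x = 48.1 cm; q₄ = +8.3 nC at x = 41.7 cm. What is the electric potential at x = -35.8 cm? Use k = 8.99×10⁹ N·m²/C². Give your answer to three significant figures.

The total potential is the scalar sum of each charge's contribution, V = Σ kqᵢ/rᵢ.
Distances from the field point to each charge: r₁ = 0.596 m, r₂ = 1.82 m, r₃ = 0.839 m, r₄ = 0.775 m.
V = k[(3.19×10⁻⁹)/(0.596) + (-6.29×10⁻⁹)/(1.82) + (5.78×10⁻⁹)/(0.839) + (8.30×10⁻⁹)/(0.775)] = 175 V.

175 V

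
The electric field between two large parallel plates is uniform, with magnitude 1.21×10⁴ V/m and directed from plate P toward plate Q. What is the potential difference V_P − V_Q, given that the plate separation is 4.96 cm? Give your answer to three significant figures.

600 V

In a uniform field, potential decreases in the direction of E: ΔV = −E·d for a displacement d parallel to E.
Going from Q to P is a displacement of 4.96 cm opposite to the field, so V_P − V_Q = +Ed = 600 V.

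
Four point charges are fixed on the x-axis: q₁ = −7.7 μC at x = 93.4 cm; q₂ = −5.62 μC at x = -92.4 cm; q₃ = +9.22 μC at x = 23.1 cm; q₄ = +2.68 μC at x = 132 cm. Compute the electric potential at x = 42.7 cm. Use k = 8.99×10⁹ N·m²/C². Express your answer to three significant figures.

2.76×10⁵ V

The total potential is the scalar sum of each charge's contribution, V = Σ kqᵢ/rᵢ.
Distances from the field point to each charge: r₁ = 0.507 m, r₂ = 1.35 m, r₃ = 0.196 m, r₄ = 0.893 m.
V = k[(-7.70×10⁻⁶)/(0.507) + (-5.62×10⁻⁶)/(1.35) + (9.22×10⁻⁶)/(0.196) + (2.68×10⁻⁶)/(0.893)] = 2.76×10⁵ V.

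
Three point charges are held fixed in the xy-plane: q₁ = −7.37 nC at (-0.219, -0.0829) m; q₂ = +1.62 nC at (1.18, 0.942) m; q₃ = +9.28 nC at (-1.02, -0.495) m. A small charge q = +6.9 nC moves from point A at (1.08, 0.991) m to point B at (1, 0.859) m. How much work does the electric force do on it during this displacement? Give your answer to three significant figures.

4.08×10⁻⁷ J

The work done by the electric force is W_field = −ΔU = −q(V_B − V_A) = q(V_A − V_B).
At A: distances to the source charges are 1.69 m, 0.111 m, 2.57 m; V_A = Σ kqᵢ/rᵢ = 124 V.
At B: distances to the source charges are 1.54 m, 0.198 m, 2.43 m; V_B = Σ kqᵢ/rᵢ = 64.8 V.
ΔV = V_B − V_A = -59.1 V.
W_field = −qΔV = −(6.90×10⁻⁹ C)(-59.1 V) = 4.08×10⁻⁷ J.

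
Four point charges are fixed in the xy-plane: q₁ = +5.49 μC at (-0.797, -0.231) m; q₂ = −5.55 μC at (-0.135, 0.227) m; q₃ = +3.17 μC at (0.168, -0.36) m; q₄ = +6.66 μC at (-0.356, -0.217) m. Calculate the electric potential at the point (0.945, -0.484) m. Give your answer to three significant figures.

7.08×10⁴ V

Electric potential is a scalar, so the contributions from each charge add algebraically: V = Σ kqᵢ/rᵢ.
Distances from the field point to each charge: r₁ = 1.76 m, r₂ = 1.29 m, r₃ = 0.787 m, r₄ = 1.33 m.
V = k[(5.49×10⁻⁶)/(1.76) + (-5.55×10⁻⁶)/(1.29) + (3.17×10⁻⁶)/(0.787) + (6.66×10⁻⁶)/(1.33)] = 7.08×10⁴ V.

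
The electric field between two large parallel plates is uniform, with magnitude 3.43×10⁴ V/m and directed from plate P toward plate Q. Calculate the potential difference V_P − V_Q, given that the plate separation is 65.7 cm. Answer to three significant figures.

In a uniform field, potential decreases in the direction of E: ΔV = −E·d for a displacement d parallel to E.
Going from Q to P is a displacement of 65.7 cm opposite to the field, so V_P − V_Q = +Ed = 2.25×10⁴ V.

2.25×10⁴ V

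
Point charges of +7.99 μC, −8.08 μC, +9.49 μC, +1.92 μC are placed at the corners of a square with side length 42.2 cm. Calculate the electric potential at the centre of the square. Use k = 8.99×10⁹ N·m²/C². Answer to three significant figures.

3.41×10⁵ V

The total potential is the scalar sum of each charge's contribution, V = Σ kqᵢ/rᵢ.
The distance from each corner to the centre is a√2/2 = 0.298 m.
V = k[(7.99×10⁻⁶)/(0.298) + (-8.08×10⁻⁶)/(0.298) + (9.49×10⁻⁶)/(0.298) + (1.92×10⁻⁶)/(0.298)] = 3.41×10⁵ V.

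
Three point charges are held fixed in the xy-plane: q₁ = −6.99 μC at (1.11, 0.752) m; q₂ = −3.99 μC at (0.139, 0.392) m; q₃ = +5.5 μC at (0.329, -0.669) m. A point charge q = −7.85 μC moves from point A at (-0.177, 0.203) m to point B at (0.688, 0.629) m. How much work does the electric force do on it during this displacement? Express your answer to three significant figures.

The work done by the electric force is W_field = −ΔU = −q(V_B − V_A) = q(V_A − V_B).
At A: distances to the source charges are 1.40 m, 0.368 m, 1.01 m; V_A = Σ kqᵢ/rᵢ = -9.33×10⁴ V.
At B: distances to the source charges are 0.440 m, 0.598 m, 1.35 m; V_B = Σ kqᵢ/rᵢ = -1.66×10⁵ V.
ΔV = V_B − V_A = -7.29×10⁴ V.
W_field = −qΔV = −(-7.85×10⁻⁶ C)(-7.29×10⁴ V) = -0.573 J.

-0.573 J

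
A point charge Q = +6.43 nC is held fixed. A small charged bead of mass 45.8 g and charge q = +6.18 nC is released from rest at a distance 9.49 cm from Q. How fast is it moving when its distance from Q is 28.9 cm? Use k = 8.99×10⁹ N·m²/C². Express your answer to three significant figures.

Only the electrostatic force acts, so mechanical energy is conserved: ½mv² = U₁ − U₂ = kQq(1/r₁ − 1/r₂).
U₁ − U₂ = (8.99×10⁹ N·m²/C²)(6.43×10⁻⁹ C)(6.18×10⁻⁹ C)(1/0.0949 − 1/0.289) = 2.53×10⁻⁶ J.
v = √(2·2.53×10⁻⁶/0.0458) = 0.0105 m/s.

0.0105 m/s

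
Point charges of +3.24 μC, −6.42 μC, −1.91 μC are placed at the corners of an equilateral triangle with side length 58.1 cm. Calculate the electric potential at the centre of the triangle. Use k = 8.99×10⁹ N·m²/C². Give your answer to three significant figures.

Electric potential is a scalar, so the contributions from each charge add algebraically: V = Σ kqᵢ/rᵢ.
The distance from each vertex to the centroid is a/√3 = 0.335 m.
V = k[(3.24×10⁻⁶)/(0.335) + (-6.42×10⁻⁶)/(0.335) + (-1.91×10⁻⁶)/(0.335)] = -1.36×10⁵ V.

-1.36×10⁵ V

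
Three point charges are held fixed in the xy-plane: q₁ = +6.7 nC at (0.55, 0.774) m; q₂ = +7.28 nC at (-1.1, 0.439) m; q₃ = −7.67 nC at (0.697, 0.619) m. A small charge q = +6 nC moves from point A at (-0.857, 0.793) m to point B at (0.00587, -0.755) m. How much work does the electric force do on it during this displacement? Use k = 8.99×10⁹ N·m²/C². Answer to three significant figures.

The work done by the electric force is W_field = −ΔU = −q(V_B − V_A) = q(V_A − V_B).
At A: distances to the source charges are 1.41 m, 0.429 m, 1.56 m; V_A = Σ kqᵢ/rᵢ = 151 V.
At B: distances to the source charges are 1.62 m, 1.63 m, 1.54 m; V_B = Σ kqᵢ/rᵢ = 32.5 V.
ΔV = V_B − V_A = -119 V.
W_field = −qΔV = −(6.00×10⁻⁹ C)(-119 V) = 7.12×10⁻⁷ J.

7.12×10⁻⁷ J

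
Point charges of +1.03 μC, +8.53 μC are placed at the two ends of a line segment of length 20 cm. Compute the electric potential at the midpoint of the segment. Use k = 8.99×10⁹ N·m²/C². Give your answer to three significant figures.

The total potential is the scalar sum of each charge's contribution, V = Σ kqᵢ/rᵢ.
Each charge is 0.100 m from the midpoint.
V = k[(1.03×10⁻⁶)/(0.100) + (8.53×10⁻⁶)/(0.100)] = 8.59×10⁵ V.

8.59×10⁵ V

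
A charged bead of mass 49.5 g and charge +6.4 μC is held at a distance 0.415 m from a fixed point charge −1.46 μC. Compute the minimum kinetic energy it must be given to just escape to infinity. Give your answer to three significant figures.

0.202 J

To just escape, total mechanical energy must reach zero at infinity: ½mv²_min + U = 0, so ½mv²_min = −U = |kQq|/r.
|U| = |kQq|/r = (8.99×10⁹ N·m²/C²)(1.46×10⁻⁶)(6.40×10⁻⁶)/(0.415) = 0.202 J.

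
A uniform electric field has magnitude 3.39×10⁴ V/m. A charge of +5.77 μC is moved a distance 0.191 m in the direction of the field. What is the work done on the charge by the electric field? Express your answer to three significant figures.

0.0374 J

The potential change for a displacement 0.191 m in the direction of the field is ΔV = −Ed = -6470 V.
W_field = −qΔV = 0.0374 J.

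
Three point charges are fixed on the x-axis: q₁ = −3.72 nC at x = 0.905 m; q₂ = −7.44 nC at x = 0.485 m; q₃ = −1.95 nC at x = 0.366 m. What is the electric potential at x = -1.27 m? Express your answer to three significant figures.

-64.2 V

Electric potential is a scalar, so the contributions from each charge add algebraically: V = Σ kqᵢ/rᵢ.
Distances from the field point to each charge: r₁ = 2.17 m, r₂ = 1.75 m, r₃ = 1.64 m.
V = k[(-3.72×10⁻⁹)/(2.17) + (-7.44×10⁻⁹)/(1.75) + (-1.95×10⁻⁹)/(1.64)] = -64.2 V.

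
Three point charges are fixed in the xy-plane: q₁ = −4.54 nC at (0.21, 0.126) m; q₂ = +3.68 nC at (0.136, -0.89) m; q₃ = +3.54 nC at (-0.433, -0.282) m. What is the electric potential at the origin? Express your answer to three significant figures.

-68.3 V

The total potential is the scalar sum of each charge's contribution, V = Σ kqᵢ/rᵢ.
Distances from the field point to each charge: r₁ = 0.245 m, r₂ = 0.900 m, r₃ = 0.517 m.
V = k[(-4.54×10⁻⁹)/(0.245) + (3.68×10⁻⁹)/(0.900) + (3.54×10⁻⁹)/(0.517)] = -68.3 V.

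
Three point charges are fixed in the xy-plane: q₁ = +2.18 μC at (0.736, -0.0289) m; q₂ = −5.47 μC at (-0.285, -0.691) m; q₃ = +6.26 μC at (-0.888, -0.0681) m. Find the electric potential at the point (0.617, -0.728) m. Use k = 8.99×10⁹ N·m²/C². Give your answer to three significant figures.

7410 V

Electric potential is a scalar, so the contributions from each charge add algebraically: V = Σ kqᵢ/rᵢ.
Distances from the field point to each charge: r₁ = 0.709 m, r₂ = 0.903 m, r₃ = 1.64 m.
V = k[(2.18×10⁻⁶)/(0.709) + (-5.47×10⁻⁶)/(0.903) + (6.26×10⁻⁶)/(1.64)] = 7410 V.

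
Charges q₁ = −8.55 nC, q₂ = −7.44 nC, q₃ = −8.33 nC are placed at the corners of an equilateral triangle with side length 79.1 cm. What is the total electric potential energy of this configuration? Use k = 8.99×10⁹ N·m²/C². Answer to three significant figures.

The work to assemble the configuration equals its total potential energy, U = Σ kqᵢqⱼ/rᵢⱼ over all pairs.
All three pair separations equal the side length, 0.791 m.
U = (7.23×10⁻⁷) + (8.09×10⁻⁷) + (7.04×10⁻⁷) = 2.24×10⁻⁶ J.

2.24×10⁻⁶ J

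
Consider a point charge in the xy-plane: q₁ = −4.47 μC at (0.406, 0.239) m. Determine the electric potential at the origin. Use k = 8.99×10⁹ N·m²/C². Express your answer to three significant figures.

The total potential is the scalar sum of each charge's contribution, V = Σ kqᵢ/rᵢ.
Distances from the field point to each charge: r₁ = 0.471 m.
V = k[(-4.47×10⁻⁶)/(0.471)] = -8.53×10⁴ V.

-8.53×10⁴ V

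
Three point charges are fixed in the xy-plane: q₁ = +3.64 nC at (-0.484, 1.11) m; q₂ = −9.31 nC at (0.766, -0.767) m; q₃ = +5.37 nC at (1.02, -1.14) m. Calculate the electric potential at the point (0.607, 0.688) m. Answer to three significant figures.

Electric potential is a scalar, so the contributions from each charge add algebraically: V = Σ kqᵢ/rᵢ.
Distances from the field point to each charge: r₁ = 1.17 m, r₂ = 1.46 m, r₃ = 1.87 m.
V = k[(3.64×10⁻⁹)/(1.17) + (-9.31×10⁻⁹)/(1.46) + (5.37×10⁻⁹)/(1.87)] = -3.45 V.

-3.45 V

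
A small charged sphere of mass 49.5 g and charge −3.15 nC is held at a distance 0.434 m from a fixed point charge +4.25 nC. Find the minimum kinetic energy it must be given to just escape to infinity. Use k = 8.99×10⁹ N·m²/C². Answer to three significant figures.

2.77×10⁻⁷ J

To just escape, total mechanical energy must reach zero at infinity: ½mv²_min + U = 0, so ½mv²_min = −U = |kQq|/r.
|U| = |kQq|/r = (8.99×10⁹ N·m²/C²)(4.25×10⁻⁹)(3.15×10⁻⁹)/(0.434) = 2.77×10⁻⁷ J.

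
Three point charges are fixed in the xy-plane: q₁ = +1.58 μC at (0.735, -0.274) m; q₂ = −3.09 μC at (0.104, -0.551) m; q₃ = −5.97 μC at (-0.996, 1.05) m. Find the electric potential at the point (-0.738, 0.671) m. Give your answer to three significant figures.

-1.28×10⁵ V

The total potential is the scalar sum of each charge's contribution, V = Σ kqᵢ/rᵢ.
Distances from the field point to each charge: r₁ = 1.75 m, r₂ = 1.48 m, r₃ = 0.458 m.
V = k[(1.58×10⁻⁶)/(1.75) + (-3.09×10⁻⁶)/(1.48) + (-5.97×10⁻⁶)/(0.458)] = -1.28×10⁵ V.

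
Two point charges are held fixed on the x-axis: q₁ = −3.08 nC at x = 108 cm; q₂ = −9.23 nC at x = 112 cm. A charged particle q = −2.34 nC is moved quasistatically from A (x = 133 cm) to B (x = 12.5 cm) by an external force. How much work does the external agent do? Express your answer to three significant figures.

-9.21×10⁻⁷ J

For quasistatic motion the external work equals the change in potential energy: W_ext = qΔV = q(V_B − V_A).
At A: distances to the source charges are 0.250 m, 0.210 m; V_A = Σ kqᵢ/rᵢ = -506 V.
At B: distances to the source charges are 0.955 m, 0.995 m; V_B = Σ kqᵢ/rᵢ = -112 V.
ΔV = V_B − V_A = 394 V.
W_ext = qΔV = (-2.34×10⁻⁹ C)(394 V) = -9.21×10⁻⁷ J.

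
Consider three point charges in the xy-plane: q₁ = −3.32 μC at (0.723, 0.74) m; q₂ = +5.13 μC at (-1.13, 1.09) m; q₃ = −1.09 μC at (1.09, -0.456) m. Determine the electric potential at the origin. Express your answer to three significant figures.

-7770 V

The total potential is the scalar sum of each charge's contribution, V = Σ kqᵢ/rᵢ.
Distances from the field point to each charge: r₁ = 1.03 m, r₂ = 1.57 m, r₃ = 1.18 m.
V = k[(-3.32×10⁻⁶)/(1.03) + (5.13×10⁻⁶)/(1.57) + (-1.09×10⁻⁶)/(1.18)] = -7770 V.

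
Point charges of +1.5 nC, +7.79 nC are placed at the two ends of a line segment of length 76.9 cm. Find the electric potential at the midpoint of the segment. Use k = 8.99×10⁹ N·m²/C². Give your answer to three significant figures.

The total potential is the scalar sum of each charge's contribution, V = Σ kqᵢ/rᵢ.
Each charge is 0.385 m from the midpoint.
V = k[(1.50×10⁻⁹)/(0.385) + (7.79×10⁻⁹)/(0.385)] = 217 V.

217 V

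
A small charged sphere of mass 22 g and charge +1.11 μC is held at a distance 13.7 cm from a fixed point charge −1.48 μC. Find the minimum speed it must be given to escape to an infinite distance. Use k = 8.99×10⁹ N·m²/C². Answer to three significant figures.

3.13 m/s

To just escape, total mechanical energy must reach zero at infinity: ½mv²_min + U = 0, so ½mv²_min = −U = |kQq|/r.
|U| = |kQq|/r = (8.99×10⁹ N·m²/C²)(1.48×10⁻⁶)(1.11×10⁻⁶)/(0.137) = 0.108 J.
v_min = √(2|U|/m) = √(2·0.108/0.0220) = 3.13 m/s.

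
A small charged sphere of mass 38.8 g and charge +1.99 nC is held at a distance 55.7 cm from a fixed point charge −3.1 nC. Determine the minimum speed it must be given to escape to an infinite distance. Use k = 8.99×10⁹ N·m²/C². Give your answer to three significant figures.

To just escape, total mechanical energy must reach zero at infinity: ½mv²_min + U = 0, so ½mv²_min = −U = |kQq|/r.
|U| = |kQq|/r = (8.99×10⁹ N·m²/C²)(3.10×10⁻⁹)(1.99×10⁻⁹)/(0.557) = 9.96×10⁻⁸ J.
v_min = √(2|U|/m) = √(2·9.96×10⁻⁸/0.0388) = 2.27×10⁻³ m/s.

2.27×10⁻³ m/s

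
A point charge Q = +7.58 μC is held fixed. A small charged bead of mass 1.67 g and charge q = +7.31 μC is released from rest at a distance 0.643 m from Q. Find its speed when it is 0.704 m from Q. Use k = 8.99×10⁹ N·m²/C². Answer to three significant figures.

Only the electrostatic force acts, so mechanical energy is conserved: ½mv² = U₁ − U₂ = kQq(1/r₁ − 1/r₂).
U₁ − U₂ = (8.99×10⁹ N·m²/C²)(7.58×10⁻⁶ C)(7.31×10⁻⁶ C)(1/0.643 − 1/0.704) = 0.0671 J.
v = √(2·0.0671/1.67×10⁻³) = 8.97 m/s.

8.97 m/s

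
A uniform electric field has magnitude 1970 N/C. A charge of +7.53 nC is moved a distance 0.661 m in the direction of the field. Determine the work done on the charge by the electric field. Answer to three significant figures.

The potential change for a displacement 0.661 m in the direction of the field is ΔV = −Ed = -1300 V.
W_field = −qΔV = 9.81×10⁻⁶ J.

9.81×10⁻⁶ J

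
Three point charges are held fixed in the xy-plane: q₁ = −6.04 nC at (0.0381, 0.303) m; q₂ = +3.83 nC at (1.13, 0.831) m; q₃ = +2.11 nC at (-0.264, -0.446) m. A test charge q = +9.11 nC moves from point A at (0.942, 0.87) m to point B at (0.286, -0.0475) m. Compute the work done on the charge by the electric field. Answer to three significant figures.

The work done by the electric force is W_field = −ΔU = −q(V_B − V_A) = q(V_A − V_B).
At A: distances to the source charges are 1.07 m, 0.192 m, 1.79 m; V_A = Σ kqᵢ/rᵢ = 139 V.
At B: distances to the source charges are 0.429 m, 1.22 m, 0.679 m; V_B = Σ kqᵢ/rᵢ = -70.3 V.
ΔV = V_B − V_A = -209 V.
W_field = −qΔV = −(9.11×10⁻⁹ C)(-209 V) = 1.91×10⁻⁶ J.

1.91×10⁻⁶ J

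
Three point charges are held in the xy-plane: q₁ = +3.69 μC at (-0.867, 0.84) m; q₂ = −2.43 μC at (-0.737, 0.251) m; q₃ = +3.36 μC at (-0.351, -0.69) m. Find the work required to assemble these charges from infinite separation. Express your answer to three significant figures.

The assembly work is the sum of pairwise potential energies, U = Σ_{i<j} kqᵢqⱼ/rᵢⱼ.
Pair separations: r₁₂ = 0.603 m, r₁₃ = 1.61 m, r₂₃ = 1.02 m.
U = (-0.134) + (0.0690) + (-0.0722) = -0.137 J.

-0.137 J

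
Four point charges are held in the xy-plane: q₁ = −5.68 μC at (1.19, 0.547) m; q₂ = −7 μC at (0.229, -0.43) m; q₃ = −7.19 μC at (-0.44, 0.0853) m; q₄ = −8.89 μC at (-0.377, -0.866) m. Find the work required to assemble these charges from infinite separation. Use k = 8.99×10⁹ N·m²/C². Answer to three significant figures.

The assembly work is the sum of pairwise potential energies, U = Σ_{i<j} kqᵢqⱼ/rᵢⱼ.
Pair separations: r₁₂ = 1.37 m, r₁₃ = 1.69 m, r₁₄ = 2.11 m, r₂₃ = 0.844 m, r₂₄ = 0.747 m, r₃₄ = 0.953 m.
Summing all 6 pair terms gives U = 2.58 J.

2.58 J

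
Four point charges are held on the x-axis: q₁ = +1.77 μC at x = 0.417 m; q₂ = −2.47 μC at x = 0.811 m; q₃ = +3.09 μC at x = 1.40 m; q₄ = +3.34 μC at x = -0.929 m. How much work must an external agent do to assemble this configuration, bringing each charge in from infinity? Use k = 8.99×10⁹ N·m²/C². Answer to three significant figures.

The assembly work is the sum of pairwise potential energies, U = Σ_{i<j} kqᵢqⱼ/rᵢⱼ.
Pair separations: r₁₂ = 0.394 m, r₁₃ = 0.983 m, r₁₄ = 1.35 m, r₂₃ = 0.589 m, r₂₄ = 1.74 m, r₃₄ = 2.33 m.
Summing all 6 pair terms gives U = -0.130 J.

-0.130 J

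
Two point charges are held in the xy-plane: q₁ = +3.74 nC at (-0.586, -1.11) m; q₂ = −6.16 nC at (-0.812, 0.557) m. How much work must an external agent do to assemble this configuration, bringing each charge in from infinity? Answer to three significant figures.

The work to assemble the configuration equals its total potential energy, U = Σ kqᵢqⱼ/rᵢⱼ over all pairs.
Pair separations: r₁₂ = 1.68 m.
U = (-1.23×10⁻⁷) = -1.23×10⁻⁷ J.

-1.23×10⁻⁷ J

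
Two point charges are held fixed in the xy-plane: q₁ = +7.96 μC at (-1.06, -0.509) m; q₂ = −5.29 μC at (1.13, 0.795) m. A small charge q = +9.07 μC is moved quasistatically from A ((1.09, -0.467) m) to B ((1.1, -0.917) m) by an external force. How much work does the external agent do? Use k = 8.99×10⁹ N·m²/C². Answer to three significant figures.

For quasistatic motion the external work equals the change in potential energy: W_ext = qΔV = q(V_B − V_A).
At A: distances to the source charges are 2.15 m, 1.26 m; V_A = Σ kqᵢ/rᵢ = -4390 V.
At B: distances to the source charges are 2.20 m, 1.71 m; V_B = Σ kqᵢ/rᵢ = 4780 V.
ΔV = V_B − V_A = 9170 V.
W_ext = qΔV = (9.07×10⁻⁶ C)(9170 V) = 0.0831 J.

0.0831 J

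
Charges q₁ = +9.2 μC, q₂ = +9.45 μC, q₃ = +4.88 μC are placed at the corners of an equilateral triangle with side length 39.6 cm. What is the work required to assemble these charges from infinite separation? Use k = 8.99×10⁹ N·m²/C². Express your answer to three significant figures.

The assembly work is the sum of pairwise potential energies, U = Σ_{i<j} kqᵢqⱼ/rᵢⱼ.
All three pair separations equal the side length, 0.396 m.
U = (1.97) + (1.02) + (1.05) = 4.04 J.

4.04 J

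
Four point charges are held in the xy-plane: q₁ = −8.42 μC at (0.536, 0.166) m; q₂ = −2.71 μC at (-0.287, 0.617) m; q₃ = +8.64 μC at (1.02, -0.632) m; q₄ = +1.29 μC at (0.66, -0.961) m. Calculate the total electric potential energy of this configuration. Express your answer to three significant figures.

-0.496 J

The work to assemble the configuration equals its total potential energy, U = Σ kqᵢqⱼ/rᵢⱼ over all pairs.
Pair separations: r₁₂ = 0.938 m, r₁₃ = 0.933 m, r₁₄ = 1.13 m, r₂₃ = 1.81 m, r₂₄ = 1.84 m, r₃₄ = 0.488 m.
Summing all 6 pair terms gives U = -0.496 J.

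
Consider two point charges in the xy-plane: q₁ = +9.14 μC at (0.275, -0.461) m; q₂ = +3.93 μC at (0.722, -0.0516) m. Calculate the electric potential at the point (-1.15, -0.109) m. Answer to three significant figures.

7.48×10⁴ V

The total potential is the scalar sum of each charge's contribution, V = Σ kqᵢ/rᵢ.
Distances from the field point to each charge: r₁ = 1.47 m, r₂ = 1.87 m.
V = k[(9.14×10⁻⁶)/(1.47) + (3.93×10⁻⁶)/(1.87)] = 7.48×10⁴ V.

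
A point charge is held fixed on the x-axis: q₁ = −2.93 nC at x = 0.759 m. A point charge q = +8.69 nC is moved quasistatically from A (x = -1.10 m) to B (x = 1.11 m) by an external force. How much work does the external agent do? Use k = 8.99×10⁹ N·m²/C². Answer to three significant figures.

-5.29×10⁻⁷ J

For quasistatic motion the external work equals the change in potential energy: W_ext = qΔV = q(V_B − V_A).
At A: distance to the source charge is 1.86 m; V_A = kq₁/r = -14.2 V.
At B: distance to the source charge is 0.351 m; V_B = kq₁/r = -75.0 V.
ΔV = V_B − V_A = -60.9 V.
W_ext = qΔV = (8.69×10⁻⁹ C)(-60.9 V) = -5.29×10⁻⁷ J.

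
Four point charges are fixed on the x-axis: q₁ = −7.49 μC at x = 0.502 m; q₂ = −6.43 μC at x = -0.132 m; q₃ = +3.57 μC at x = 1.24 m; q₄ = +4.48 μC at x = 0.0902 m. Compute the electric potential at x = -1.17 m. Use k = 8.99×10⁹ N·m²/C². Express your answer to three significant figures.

Electric potential is a scalar, so the contributions from each charge add algebraically: V = Σ kqᵢ/rᵢ.
Distances from the field point to each charge: r₁ = 1.67 m, r₂ = 1.04 m, r₃ = 2.41 m, r₄ = 1.26 m.
V = k[(-7.49×10⁻⁶)/(1.67) + (-6.43×10⁻⁶)/(1.04) + (3.57×10⁻⁶)/(2.41) + (4.48×10⁻⁶)/(1.26)] = -5.07×10⁴ V.

-5.07×10⁴ V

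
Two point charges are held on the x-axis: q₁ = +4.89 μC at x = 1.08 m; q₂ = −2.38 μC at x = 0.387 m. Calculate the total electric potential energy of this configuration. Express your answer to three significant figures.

The work to assemble the configuration equals its total potential energy, U = Σ kqᵢqⱼ/rᵢⱼ over all pairs.
Pair separations: r₁₂ = 0.693 m.
U = (-0.151) = -0.151 J.

-0.151 J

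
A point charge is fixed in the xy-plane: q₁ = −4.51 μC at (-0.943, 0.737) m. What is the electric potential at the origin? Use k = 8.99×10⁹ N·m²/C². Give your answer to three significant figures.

-3.39×10⁴ V

Electric potential is a scalar, so the contributions from each charge add algebraically: V = Σ kqᵢ/rᵢ.
Distances from the field point to each charge: r₁ = 1.20 m.
V = k[(-4.51×10⁻⁶)/(1.20)] = -3.39×10⁴ V.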